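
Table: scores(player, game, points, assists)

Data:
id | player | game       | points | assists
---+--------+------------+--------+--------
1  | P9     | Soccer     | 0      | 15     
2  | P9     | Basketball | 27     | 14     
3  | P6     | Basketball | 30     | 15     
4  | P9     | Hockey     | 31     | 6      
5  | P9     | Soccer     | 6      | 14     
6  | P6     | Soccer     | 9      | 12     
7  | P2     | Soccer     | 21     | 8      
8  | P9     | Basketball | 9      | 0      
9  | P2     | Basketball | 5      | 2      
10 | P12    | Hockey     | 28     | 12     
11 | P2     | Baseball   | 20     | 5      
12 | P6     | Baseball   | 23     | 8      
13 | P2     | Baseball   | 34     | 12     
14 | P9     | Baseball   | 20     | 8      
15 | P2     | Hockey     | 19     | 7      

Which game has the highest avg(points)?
SELECT game, AVG(points) as val
FROM scores
GROUP BY game
ORDER BY val DESC
LIMIT 1

Result: Hockey with avg(points) = 26.00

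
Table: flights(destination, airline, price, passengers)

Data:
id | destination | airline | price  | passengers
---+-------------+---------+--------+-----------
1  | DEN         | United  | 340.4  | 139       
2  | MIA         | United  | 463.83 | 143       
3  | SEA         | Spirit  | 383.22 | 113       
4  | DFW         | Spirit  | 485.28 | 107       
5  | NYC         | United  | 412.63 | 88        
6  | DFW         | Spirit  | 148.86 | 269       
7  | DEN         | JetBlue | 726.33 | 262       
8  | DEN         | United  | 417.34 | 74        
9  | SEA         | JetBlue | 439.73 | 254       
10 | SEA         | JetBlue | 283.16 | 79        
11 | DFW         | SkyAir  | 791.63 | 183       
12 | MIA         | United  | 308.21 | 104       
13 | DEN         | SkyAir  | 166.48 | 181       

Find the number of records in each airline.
SELECT airline, COUNT(*) as count
FROM flights
GROUP BY airline

Result:
  JetBlue: 3
  SkyAir: 2
  Spirit: 3
  United: 5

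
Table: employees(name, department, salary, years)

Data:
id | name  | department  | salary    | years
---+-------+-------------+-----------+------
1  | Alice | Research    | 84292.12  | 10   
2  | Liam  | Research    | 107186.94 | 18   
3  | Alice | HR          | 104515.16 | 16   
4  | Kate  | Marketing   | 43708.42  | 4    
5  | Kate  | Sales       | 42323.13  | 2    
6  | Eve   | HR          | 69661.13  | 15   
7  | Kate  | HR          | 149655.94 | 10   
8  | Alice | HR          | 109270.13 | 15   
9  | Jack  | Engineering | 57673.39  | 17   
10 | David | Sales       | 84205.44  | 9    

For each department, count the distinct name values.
SELECT department, COUNT(DISTINCT name)
FROM employees
GROUP BY department

Result:
  Engineering: 1 distinct
  HR: 3 distinct
  Marketing: 1 distinct
  Research: 2 distinct
  Sales: 2 distinct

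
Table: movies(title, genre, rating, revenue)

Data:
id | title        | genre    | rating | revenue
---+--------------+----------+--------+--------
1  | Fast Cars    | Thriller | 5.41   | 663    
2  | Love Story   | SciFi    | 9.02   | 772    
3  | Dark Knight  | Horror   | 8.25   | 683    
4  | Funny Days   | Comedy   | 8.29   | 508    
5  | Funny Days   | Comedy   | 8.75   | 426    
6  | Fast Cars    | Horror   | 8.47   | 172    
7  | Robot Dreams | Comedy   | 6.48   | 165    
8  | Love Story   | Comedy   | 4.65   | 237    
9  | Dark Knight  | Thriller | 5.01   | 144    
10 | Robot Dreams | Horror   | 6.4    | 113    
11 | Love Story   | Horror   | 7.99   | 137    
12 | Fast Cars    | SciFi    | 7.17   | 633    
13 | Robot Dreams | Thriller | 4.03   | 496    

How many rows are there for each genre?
SELECT genre, COUNT(*) as count
FROM movies
GROUP BY genre

Result:
  Comedy: 4
  Horror: 4
  SciFi: 2
  Thriller: 3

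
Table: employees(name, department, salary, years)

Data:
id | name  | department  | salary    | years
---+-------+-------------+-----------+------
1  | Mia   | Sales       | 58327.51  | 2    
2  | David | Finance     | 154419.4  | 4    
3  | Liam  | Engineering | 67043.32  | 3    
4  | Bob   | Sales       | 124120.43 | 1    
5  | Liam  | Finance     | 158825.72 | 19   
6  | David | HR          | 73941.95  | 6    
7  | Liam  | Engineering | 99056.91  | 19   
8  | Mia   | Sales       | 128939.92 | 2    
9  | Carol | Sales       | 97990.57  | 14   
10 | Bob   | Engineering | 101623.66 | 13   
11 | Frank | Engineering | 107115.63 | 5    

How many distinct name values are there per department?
SELECT department, COUNT(DISTINCT name)
FROM employees
GROUP BY department

Result:
  Engineering: 3 distinct
  Finance: 2 distinct
  HR: 1 distinct
  Sales: 3 distinct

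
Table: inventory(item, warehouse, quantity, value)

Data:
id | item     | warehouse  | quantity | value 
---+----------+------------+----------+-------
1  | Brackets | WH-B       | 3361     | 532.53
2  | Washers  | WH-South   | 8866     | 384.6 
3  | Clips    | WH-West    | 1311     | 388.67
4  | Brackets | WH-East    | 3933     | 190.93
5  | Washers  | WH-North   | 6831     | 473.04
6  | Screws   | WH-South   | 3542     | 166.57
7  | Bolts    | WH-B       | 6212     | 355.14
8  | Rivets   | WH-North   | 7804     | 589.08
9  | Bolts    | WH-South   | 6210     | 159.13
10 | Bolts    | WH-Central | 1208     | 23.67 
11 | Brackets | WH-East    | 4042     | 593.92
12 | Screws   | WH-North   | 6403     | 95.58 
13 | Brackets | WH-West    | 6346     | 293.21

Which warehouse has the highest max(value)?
SELECT warehouse, MAX(value) as val
FROM inventory
GROUP BY warehouse
ORDER BY val DESC
LIMIT 1

Result: WH-East with max(value) = 593.92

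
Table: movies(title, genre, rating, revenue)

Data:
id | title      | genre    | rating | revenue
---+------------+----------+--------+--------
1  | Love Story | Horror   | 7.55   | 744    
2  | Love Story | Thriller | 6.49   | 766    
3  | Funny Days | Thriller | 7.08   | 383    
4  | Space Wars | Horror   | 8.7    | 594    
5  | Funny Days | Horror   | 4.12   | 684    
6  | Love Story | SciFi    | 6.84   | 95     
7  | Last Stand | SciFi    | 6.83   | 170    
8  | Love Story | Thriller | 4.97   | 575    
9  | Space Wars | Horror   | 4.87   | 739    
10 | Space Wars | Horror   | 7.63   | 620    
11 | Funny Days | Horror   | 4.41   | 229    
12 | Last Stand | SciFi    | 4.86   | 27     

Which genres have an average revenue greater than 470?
SELECT genre, AVG(revenue)
FROM movies
GROUP BY genre
HAVING AVG(revenue) > 470

Result:
  Horror: avg=601.67
  Thriller: avg=574.67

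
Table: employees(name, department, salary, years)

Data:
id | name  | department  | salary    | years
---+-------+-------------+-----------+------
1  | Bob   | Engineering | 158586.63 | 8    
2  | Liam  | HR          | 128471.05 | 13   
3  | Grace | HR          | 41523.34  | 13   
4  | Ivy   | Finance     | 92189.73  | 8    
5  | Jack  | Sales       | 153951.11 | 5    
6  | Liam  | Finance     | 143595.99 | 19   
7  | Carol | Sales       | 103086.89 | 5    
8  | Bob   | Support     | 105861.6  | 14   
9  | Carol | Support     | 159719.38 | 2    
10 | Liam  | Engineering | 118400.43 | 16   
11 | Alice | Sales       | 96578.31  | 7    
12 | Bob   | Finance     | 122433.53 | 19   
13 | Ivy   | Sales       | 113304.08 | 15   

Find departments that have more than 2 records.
SELECT department, COUNT(*) as cnt
FROM employees
GROUP BY department
HAVING COUNT(*) > 2

Result:
  Finance: 3
  Sales: 4

Note: HAVING filters groups after aggregation, WHERE filters rows before.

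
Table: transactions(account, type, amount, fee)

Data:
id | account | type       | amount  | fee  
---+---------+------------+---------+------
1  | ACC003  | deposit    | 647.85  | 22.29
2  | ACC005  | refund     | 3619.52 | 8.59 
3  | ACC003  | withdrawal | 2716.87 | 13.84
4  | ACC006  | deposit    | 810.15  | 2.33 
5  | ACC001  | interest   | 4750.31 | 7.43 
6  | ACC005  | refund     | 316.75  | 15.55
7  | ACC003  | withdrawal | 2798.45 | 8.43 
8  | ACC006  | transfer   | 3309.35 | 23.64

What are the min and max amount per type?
SELECT type, MIN(amount), MAX(amount)
FROM transactions
GROUP BY type

Result:
  deposit: min=647.85, max=810.15
  interest: min=4750.31, max=4750.31
  refund: min=316.75, max=3619.52
  transfer: min=3309.35, max=3309.35
  withdrawal: min=2716.87, max=2798.45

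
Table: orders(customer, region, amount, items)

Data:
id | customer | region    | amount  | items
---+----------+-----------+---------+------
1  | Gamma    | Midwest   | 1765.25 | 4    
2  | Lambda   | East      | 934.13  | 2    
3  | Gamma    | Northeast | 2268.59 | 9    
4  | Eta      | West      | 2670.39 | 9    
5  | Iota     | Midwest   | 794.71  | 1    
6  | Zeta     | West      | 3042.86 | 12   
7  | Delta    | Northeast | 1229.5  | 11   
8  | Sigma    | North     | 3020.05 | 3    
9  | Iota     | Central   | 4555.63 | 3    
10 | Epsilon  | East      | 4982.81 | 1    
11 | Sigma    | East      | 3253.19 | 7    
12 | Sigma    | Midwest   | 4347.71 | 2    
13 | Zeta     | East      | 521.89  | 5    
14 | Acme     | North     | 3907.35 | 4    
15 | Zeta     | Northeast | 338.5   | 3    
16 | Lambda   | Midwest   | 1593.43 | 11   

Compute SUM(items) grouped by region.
SELECT region, SUM(items) as result
FROM orders
GROUP BY region

Result:
  Central: 3
  East: 15
  Midwest: 18
  North: 7
  Northeast: 23
  West: 21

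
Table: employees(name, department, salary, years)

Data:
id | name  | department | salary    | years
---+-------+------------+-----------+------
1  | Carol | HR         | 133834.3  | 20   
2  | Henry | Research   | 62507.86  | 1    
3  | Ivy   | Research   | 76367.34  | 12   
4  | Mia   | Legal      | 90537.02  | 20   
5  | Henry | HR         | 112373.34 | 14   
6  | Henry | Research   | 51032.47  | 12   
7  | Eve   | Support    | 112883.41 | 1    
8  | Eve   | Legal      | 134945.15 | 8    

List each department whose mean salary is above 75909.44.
SELECT department, AVG(salary)
FROM employees
GROUP BY department
HAVING AVG(salary) > 75909.44

Result:
  HR: avg=123103.82
  Legal: avg=112741.09
  Support: avg=112883.41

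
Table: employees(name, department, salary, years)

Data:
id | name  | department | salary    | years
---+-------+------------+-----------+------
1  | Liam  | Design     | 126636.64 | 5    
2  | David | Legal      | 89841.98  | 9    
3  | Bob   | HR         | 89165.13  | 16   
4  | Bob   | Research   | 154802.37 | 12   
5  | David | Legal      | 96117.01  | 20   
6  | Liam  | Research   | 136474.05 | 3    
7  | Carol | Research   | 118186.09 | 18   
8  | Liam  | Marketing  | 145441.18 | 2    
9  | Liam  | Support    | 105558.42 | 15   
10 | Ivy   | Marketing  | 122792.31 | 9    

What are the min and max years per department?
SELECT department, MIN(years), MAX(years)
FROM employees
GROUP BY department

Result:
  Design: min=5, max=5
  HR: min=16, max=16
  Legal: min=9, max=20
  Marketing: min=2, max=9
  Research: min=3, max=18
  Support: min=15, max=15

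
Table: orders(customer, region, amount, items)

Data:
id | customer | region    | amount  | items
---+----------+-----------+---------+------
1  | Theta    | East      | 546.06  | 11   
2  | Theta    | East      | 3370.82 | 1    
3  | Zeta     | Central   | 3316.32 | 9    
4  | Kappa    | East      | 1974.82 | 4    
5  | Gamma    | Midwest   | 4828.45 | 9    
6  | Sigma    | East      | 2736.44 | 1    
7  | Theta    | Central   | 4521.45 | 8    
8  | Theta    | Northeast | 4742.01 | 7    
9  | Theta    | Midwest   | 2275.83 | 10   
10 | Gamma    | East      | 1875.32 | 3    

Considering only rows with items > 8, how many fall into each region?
SELECT region, COUNT(*)
FROM orders
WHERE items > 8
GROUP BY region

Note: WHERE filters rows before grouping.

Result:
  Central: 1
  East: 1
  Midwest: 2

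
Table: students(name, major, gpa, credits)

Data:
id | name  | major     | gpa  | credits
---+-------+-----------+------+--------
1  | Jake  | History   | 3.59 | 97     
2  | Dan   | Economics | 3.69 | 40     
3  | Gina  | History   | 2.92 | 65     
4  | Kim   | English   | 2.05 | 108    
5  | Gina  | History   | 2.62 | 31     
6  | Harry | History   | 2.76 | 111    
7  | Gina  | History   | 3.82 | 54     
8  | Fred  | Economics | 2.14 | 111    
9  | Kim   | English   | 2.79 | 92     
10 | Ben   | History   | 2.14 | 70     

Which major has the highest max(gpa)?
SELECT major, MAX(gpa) as val
FROM students
GROUP BY major
ORDER BY val DESC
LIMIT 1

Result: History with max(gpa) = 3.82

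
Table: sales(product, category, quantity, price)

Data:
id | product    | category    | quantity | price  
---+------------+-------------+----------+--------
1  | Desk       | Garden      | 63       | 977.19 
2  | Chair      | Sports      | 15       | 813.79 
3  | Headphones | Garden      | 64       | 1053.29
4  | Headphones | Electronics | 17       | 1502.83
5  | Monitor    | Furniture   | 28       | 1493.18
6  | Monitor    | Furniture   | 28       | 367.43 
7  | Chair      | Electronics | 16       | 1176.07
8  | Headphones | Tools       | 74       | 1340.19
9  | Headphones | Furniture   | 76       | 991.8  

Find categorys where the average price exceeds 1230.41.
SELECT category, AVG(price)
FROM sales
GROUP BY category
HAVING AVG(price) > 1230.41

Result:
  Electronics: avg=1339.45
  Tools: avg=1340.19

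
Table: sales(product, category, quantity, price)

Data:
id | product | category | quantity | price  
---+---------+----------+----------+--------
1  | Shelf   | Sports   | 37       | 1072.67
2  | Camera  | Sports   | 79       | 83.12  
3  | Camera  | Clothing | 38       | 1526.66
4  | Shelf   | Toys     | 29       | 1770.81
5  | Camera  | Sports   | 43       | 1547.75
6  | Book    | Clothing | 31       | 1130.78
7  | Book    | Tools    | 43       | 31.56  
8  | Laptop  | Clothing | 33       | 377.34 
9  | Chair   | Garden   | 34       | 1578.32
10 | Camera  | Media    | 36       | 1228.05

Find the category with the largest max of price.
SELECT category, MAX(price) as val
FROM sales
GROUP BY category
ORDER BY val DESC
LIMIT 1

Result: Toys with max(price) = 1770.81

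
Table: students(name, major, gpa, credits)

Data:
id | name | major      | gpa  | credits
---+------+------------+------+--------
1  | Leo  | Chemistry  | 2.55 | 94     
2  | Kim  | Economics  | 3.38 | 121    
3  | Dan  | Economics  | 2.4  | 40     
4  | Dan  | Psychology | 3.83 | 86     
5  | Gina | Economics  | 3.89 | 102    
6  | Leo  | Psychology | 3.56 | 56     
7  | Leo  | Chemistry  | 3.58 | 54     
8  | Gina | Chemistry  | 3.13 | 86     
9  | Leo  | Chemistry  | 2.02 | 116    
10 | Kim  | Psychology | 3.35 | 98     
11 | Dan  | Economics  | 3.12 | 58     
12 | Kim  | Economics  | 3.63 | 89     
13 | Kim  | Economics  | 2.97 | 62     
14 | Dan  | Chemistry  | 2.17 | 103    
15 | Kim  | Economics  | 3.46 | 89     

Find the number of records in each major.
SELECT major, COUNT(*) as count
FROM students
GROUP BY major

Result:
  Chemistry: 5
  Economics: 7
  Psychology: 3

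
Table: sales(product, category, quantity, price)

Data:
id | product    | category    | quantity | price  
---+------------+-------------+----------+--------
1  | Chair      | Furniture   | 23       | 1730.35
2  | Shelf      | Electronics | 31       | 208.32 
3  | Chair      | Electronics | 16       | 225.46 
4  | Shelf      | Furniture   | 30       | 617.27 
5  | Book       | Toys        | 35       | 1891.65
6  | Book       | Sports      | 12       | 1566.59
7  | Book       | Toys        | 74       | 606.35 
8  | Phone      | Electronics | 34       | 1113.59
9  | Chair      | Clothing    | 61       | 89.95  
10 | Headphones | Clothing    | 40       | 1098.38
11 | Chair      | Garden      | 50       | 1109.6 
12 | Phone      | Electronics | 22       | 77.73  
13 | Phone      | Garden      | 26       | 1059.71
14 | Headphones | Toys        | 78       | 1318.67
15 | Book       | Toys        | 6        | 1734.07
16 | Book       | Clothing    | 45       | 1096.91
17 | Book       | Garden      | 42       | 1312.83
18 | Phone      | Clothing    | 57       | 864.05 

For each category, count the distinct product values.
SELECT category, COUNT(DISTINCT product)
FROM sales
GROUP BY category

Result:
  Clothing: 4 distinct
  Electronics: 3 distinct
  Furniture: 2 distinct
  Garden: 3 distinct
  Sports: 1 distinct
  Toys: 2 distinct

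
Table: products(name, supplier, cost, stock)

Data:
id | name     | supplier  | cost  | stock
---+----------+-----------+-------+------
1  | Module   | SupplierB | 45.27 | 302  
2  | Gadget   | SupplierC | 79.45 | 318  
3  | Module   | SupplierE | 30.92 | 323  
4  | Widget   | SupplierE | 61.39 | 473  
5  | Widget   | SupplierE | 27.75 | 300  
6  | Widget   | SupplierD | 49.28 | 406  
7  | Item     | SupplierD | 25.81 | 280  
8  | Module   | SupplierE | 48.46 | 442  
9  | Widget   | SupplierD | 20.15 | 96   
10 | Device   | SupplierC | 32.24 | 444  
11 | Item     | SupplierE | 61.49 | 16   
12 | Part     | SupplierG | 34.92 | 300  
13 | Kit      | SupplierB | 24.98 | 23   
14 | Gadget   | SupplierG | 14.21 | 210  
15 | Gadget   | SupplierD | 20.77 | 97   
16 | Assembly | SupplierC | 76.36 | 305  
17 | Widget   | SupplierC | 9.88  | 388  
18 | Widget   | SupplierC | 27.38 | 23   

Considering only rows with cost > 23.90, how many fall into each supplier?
SELECT supplier, COUNT(*)
FROM products
WHERE cost > 23.90
GROUP BY supplier

Note: WHERE filters rows before grouping.

Result:
  SupplierB: 2
  SupplierC: 4
  SupplierD: 2
  SupplierE: 5
  SupplierG: 1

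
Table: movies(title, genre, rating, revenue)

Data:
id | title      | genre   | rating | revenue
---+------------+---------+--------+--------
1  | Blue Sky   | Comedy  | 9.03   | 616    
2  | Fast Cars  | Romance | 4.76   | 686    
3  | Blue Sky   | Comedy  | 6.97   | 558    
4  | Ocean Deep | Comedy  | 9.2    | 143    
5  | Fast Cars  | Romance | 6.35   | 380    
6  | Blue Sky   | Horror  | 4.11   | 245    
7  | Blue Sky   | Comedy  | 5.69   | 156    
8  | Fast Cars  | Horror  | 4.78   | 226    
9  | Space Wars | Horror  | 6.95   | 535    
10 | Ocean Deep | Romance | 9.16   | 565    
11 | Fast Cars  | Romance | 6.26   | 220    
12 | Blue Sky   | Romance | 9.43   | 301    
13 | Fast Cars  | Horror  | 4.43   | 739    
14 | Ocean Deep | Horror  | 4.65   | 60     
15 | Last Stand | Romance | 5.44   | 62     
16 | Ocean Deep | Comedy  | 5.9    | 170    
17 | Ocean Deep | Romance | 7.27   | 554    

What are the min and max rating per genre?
SELECT genre, MIN(rating), MAX(rating)
FROM movies
GROUP BY genre

Result:
  Comedy: min=5.69, max=9.20
  Horror: min=4.11, max=6.95
  Romance: min=4.76, max=9.43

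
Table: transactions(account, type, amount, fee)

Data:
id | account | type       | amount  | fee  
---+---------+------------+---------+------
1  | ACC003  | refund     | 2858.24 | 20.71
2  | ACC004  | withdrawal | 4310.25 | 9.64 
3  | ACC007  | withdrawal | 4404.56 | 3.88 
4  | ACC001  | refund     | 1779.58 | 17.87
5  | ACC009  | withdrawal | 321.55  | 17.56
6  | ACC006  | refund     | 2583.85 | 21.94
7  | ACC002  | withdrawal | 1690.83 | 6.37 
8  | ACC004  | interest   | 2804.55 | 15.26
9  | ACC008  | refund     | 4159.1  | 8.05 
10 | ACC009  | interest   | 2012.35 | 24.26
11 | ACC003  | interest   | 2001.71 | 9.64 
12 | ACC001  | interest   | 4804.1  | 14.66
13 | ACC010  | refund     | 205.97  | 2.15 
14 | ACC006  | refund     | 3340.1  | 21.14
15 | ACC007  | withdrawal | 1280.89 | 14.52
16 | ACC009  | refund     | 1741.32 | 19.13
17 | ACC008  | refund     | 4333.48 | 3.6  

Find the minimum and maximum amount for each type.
SELECT type, MIN(amount), MAX(amount)
FROM transactions
GROUP BY type

Result:
  interest: min=2001.71, max=4804.10
  refund: min=205.97, max=4333.48
  withdrawal: min=321.55, max=4404.56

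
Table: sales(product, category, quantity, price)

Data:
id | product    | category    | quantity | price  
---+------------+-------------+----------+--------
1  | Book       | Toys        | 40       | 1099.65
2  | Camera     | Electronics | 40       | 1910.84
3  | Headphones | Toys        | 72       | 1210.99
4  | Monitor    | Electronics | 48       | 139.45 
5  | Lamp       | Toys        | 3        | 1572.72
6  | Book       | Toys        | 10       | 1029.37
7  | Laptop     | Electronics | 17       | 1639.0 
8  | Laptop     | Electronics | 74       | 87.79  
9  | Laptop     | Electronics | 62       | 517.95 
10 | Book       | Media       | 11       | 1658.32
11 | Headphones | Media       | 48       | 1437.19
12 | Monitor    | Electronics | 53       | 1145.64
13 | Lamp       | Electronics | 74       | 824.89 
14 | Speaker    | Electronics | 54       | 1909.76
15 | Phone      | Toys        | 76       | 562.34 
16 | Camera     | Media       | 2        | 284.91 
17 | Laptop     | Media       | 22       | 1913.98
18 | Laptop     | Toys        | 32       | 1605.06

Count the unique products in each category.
SELECT category, COUNT(DISTINCT product)
FROM sales
GROUP BY category

Result:
  Electronics: 5 distinct
  Media: 4 distinct
  Toys: 5 distinct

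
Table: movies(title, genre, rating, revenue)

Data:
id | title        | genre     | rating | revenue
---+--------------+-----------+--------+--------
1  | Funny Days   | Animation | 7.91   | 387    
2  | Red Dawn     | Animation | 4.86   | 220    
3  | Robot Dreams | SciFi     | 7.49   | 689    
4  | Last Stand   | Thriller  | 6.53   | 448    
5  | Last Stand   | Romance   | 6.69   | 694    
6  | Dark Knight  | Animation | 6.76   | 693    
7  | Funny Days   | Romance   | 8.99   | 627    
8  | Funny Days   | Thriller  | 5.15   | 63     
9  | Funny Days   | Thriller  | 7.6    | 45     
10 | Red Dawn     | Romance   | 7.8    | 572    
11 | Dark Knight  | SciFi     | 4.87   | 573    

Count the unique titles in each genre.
SELECT genre, COUNT(DISTINCT title)
FROM movies
GROUP BY genre

Result:
  Animation: 3 distinct
  Romance: 3 distinct
  SciFi: 2 distinct
  Thriller: 2 distinct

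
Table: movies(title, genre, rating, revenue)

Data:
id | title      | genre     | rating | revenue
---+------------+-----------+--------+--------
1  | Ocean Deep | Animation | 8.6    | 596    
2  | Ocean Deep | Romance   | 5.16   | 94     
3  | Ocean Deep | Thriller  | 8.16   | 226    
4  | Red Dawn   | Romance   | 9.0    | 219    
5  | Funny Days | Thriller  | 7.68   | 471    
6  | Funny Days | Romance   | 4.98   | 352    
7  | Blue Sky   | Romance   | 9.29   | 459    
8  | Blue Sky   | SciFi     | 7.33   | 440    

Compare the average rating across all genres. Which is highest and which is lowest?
SELECT genre, AVG(rating)
FROM movies
GROUP BY genre
ORDER BY AVG(rating)

All groups:
  Romance: 7.11
  SciFi: 7.33
  Thriller: 7.92
  Animation: 8.60

Highest: Animation (8.60)
Lowest: Romance (7.11)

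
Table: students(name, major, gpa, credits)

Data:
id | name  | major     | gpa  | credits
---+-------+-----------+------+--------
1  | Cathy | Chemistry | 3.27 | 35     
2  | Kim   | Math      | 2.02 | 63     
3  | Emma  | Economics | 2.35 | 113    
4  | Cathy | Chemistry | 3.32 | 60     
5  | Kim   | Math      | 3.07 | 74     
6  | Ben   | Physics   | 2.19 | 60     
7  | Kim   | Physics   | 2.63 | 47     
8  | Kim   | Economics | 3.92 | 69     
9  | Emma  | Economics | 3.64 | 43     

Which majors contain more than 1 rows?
SELECT major, COUNT(*) as cnt
FROM students
GROUP BY major
HAVING COUNT(*) > 1

Result:
  Chemistry: 2
  Economics: 3
  Math: 2
  Physics: 2

Note: HAVING filters groups after aggregation, WHERE filters rows before.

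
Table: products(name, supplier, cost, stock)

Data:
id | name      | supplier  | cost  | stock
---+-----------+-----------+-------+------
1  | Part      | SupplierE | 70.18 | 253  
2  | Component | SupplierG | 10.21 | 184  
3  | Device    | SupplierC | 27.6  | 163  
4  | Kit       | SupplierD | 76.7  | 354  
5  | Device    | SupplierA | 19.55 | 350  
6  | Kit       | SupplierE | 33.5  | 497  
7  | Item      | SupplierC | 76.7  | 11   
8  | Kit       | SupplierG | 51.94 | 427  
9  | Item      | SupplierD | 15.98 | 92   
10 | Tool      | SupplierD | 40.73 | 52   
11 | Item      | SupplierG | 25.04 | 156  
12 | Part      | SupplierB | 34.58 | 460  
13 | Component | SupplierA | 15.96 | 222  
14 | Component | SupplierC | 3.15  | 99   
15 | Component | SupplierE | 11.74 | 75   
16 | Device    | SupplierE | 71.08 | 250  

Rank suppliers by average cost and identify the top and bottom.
SELECT supplier, AVG(cost)
FROM products
GROUP BY supplier
ORDER BY AVG(cost)

All groups:
  SupplierA: 17.76
  SupplierG: 29.06
  SupplierB: 34.58
  SupplierC: 35.82
  SupplierD: 44.47
  SupplierE: 46.63

Highest: SupplierE (46.63)
Lowest: SupplierA (17.76)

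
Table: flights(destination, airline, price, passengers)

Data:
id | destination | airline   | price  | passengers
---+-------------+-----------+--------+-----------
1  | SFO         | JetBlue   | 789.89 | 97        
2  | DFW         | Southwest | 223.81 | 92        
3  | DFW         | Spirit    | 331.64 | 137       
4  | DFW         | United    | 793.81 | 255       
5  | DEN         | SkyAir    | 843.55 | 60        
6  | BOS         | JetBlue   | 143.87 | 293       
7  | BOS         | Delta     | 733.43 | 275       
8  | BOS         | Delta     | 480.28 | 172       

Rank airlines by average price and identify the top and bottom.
SELECT airline, AVG(price)
FROM flights
GROUP BY airline
ORDER BY AVG(price)

All groups:
  Southwest: 223.81
  Spirit: 331.64
  JetBlue: 466.88
  Delta: 606.86
  United: 793.81
  SkyAir: 843.55

Highest: SkyAir (843.55)
Lowest: Southwest (223.81)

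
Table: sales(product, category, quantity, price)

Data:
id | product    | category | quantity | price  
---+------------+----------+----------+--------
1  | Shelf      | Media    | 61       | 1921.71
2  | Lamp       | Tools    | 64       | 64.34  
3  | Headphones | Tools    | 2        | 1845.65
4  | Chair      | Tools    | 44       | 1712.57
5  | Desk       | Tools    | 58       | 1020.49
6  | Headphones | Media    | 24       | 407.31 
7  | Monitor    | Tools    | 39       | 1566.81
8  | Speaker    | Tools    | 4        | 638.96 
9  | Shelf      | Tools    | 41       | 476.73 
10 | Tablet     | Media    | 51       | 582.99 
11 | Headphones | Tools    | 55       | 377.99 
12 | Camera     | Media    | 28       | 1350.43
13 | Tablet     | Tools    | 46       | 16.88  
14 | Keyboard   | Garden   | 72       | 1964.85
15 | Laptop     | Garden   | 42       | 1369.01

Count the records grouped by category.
SELECT category, COUNT(*) as count
FROM sales
GROUP BY category

Result:
  Garden: 2
  Media: 4
  Tools: 9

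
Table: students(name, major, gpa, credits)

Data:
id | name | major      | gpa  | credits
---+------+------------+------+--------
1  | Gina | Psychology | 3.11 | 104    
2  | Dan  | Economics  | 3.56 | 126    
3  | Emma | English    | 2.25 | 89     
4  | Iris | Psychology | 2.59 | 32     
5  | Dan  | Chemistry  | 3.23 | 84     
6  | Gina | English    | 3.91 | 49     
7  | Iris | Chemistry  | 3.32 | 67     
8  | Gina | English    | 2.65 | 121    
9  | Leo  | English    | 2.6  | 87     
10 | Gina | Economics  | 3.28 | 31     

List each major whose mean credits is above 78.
SELECT major, AVG(credits)
FROM students
GROUP BY major
HAVING AVG(credits) > 78

Result:
  Economics: avg=78.50
  English: avg=86.50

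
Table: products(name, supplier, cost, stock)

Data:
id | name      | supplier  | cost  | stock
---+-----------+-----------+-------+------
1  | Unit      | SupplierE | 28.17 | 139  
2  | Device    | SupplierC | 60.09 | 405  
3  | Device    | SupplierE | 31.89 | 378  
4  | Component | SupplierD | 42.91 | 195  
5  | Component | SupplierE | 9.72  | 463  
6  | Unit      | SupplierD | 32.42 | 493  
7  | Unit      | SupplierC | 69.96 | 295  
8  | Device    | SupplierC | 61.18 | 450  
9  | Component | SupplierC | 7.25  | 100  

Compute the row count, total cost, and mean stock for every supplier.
SELECT supplier,
       COUNT(*) as cnt,
       SUM(cost) as total_cost,
       AVG(stock) as avg_stock
FROM products
GROUP BY supplier

Result:
  SupplierC: 4 records, 198.48 total cost, 312.50 avg stock
  SupplierD: 2 records, 75.33 total cost, 344.00 avg stock
  SupplierE: 3 records, 69.78 total cost, 326.67 avg stock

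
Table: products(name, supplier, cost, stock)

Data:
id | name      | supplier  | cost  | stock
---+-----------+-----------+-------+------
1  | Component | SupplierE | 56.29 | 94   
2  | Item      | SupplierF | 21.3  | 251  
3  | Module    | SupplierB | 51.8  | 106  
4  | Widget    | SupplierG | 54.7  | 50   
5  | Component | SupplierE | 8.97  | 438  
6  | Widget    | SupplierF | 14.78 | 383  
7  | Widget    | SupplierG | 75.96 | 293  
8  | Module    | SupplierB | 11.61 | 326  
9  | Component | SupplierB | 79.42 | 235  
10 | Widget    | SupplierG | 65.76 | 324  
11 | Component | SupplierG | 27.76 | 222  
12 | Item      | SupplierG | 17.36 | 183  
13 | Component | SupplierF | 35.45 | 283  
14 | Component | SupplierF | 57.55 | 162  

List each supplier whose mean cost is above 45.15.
SELECT supplier, AVG(cost)
FROM products
GROUP BY supplier
HAVING AVG(cost) > 45.15

Result:
  SupplierB: avg=47.61
  SupplierG: avg=48.31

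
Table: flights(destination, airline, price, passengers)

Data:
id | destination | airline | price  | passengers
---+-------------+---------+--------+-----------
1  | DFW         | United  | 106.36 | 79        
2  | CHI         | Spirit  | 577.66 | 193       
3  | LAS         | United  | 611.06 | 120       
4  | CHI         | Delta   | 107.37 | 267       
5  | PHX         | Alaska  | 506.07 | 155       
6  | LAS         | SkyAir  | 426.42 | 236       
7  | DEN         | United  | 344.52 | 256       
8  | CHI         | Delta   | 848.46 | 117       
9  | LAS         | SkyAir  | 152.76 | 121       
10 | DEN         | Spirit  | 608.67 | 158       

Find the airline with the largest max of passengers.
SELECT airline, MAX(passengers) as val
FROM flights
GROUP BY airline
ORDER BY val DESC
LIMIT 1

Result: Delta with max(passengers) = 267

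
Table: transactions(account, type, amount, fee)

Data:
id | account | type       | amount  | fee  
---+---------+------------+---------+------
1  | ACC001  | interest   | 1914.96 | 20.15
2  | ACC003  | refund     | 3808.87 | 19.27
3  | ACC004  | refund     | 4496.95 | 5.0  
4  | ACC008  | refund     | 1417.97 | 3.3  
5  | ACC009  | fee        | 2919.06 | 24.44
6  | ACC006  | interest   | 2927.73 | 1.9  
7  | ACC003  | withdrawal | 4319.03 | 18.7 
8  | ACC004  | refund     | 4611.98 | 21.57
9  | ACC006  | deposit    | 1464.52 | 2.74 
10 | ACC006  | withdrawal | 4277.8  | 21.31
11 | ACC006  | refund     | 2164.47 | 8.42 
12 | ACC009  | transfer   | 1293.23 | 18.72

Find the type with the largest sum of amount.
SELECT type, SUM(amount) as val
FROM transactions
GROUP BY type
ORDER BY val DESC
LIMIT 1

Result: refund with sum(amount) = 16500.24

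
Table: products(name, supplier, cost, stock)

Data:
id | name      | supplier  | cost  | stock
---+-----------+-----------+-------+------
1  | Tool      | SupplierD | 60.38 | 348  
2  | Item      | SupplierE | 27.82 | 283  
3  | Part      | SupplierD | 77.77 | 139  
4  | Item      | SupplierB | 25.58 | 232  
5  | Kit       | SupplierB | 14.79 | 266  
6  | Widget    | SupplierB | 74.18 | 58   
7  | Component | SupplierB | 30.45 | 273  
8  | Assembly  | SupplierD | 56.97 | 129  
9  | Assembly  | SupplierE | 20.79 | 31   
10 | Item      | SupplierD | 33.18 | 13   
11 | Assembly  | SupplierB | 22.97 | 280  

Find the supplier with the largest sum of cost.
SELECT supplier, SUM(cost) as val
FROM products
GROUP BY supplier
ORDER BY val DESC
LIMIT 1

Result: SupplierD with sum(cost) = 228.30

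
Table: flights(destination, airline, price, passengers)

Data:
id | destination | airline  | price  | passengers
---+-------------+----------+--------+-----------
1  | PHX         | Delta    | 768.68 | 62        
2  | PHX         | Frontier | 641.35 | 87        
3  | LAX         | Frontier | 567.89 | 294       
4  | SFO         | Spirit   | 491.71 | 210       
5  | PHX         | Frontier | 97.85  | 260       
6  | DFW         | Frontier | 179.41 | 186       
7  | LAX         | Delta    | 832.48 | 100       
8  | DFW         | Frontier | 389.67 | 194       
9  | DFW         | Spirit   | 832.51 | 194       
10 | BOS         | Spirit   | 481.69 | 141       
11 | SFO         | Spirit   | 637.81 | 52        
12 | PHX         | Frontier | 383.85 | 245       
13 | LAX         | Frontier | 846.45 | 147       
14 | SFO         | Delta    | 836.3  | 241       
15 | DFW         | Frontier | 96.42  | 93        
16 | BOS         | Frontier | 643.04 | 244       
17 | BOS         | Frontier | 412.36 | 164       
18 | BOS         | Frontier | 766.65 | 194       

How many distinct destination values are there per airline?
SELECT airline, COUNT(DISTINCT destination)
FROM flights
GROUP BY airline

Result:
  Delta: 3 distinct
  Frontier: 4 distinct
  Spirit: 3 distinct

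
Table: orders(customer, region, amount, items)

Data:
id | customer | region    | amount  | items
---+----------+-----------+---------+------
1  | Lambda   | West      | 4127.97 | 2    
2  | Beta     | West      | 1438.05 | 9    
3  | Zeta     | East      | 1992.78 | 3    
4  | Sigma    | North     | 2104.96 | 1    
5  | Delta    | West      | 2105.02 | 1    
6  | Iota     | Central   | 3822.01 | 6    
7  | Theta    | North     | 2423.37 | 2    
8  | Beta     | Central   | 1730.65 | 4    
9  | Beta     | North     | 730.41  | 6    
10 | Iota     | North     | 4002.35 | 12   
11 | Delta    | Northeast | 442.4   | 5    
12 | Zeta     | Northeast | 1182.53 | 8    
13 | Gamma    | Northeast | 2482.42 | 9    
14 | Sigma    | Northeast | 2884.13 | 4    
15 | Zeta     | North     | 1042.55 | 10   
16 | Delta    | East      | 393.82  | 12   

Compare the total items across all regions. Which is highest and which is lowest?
SELECT region, SUM(items)
FROM orders
GROUP BY region
ORDER BY SUM(items)

All groups:
  Central: 10
  West: 12
  East: 15
  Northeast: 26
  North: 31

Highest: North (31)
Lowest: Central (10)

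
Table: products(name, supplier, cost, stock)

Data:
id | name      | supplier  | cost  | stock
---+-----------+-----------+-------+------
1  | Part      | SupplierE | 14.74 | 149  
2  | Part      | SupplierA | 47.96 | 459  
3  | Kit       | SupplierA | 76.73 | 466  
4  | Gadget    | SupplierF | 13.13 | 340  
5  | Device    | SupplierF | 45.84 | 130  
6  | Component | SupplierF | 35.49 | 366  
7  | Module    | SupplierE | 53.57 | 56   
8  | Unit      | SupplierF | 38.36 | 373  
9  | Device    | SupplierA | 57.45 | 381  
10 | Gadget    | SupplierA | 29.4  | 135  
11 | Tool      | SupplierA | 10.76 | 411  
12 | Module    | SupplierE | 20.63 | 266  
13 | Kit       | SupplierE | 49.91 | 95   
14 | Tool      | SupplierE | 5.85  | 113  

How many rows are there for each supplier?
SELECT supplier, COUNT(*) as count
FROM products
GROUP BY supplier

Result:
  SupplierA: 5
  SupplierE: 5
  SupplierF: 4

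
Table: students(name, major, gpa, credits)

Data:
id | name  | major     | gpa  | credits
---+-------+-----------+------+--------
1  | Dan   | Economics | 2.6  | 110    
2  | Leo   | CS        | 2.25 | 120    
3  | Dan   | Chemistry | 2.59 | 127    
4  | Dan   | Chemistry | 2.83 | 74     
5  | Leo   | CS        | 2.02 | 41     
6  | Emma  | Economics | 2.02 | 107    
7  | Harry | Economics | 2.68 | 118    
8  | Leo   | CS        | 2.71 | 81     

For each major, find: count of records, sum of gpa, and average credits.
SELECT major,
       COUNT(*) as cnt,
       SUM(gpa) as total_gpa,
       AVG(credits) as avg_credits
FROM students
GROUP BY major

Result:
  CS: 3 records, 6.98 total gpa, 80.67 avg credits
  Chemistry: 2 records, 5.42 total gpa, 100.50 avg credits
  Economics: 3 records, 7.30 total gpa, 111.67 avg credits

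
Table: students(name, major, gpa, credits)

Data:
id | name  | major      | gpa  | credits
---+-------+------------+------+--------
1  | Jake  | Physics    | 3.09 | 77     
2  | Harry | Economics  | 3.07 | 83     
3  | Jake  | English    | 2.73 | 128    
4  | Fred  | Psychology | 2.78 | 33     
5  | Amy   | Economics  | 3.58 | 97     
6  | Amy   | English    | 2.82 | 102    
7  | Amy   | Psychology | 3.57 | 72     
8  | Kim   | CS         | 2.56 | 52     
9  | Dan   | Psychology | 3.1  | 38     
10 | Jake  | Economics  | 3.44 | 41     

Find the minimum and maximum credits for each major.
SELECT major, MIN(credits), MAX(credits)
FROM students
GROUP BY major

Result:
  CS: min=52, max=52
  Economics: min=41, max=97
  English: min=102, max=128
  Physics: min=77, max=77
  Psychology: min=33, max=72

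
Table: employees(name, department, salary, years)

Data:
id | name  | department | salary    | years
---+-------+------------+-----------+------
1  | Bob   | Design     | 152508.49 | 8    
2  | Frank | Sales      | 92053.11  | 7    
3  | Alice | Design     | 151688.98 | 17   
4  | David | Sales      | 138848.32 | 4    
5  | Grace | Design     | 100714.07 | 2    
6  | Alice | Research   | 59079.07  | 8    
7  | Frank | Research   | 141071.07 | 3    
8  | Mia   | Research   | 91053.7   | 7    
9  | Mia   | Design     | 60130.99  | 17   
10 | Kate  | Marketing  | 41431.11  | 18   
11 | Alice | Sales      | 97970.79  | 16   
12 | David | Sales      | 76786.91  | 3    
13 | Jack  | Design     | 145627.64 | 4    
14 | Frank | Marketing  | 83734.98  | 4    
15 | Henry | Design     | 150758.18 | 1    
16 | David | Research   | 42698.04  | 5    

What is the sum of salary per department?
SELECT department, SUM(salary) as result
FROM employees
GROUP BY department

Result:
  Design: 761428.35
  Marketing: 125166.09
  Research: 333901.88
  Sales: 405659.13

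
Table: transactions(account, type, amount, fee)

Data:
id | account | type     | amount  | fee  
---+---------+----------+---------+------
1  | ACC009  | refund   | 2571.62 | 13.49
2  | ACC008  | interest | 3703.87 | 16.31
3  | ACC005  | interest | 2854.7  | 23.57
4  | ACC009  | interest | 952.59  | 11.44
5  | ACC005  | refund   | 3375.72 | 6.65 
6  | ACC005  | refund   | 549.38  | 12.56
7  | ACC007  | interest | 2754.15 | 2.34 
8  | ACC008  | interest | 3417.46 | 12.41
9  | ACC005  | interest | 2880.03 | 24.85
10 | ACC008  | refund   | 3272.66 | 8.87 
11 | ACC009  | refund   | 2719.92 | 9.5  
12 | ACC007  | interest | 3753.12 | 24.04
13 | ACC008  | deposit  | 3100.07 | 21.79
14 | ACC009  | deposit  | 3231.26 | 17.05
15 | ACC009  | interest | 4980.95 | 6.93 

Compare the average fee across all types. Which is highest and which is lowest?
SELECT type, AVG(fee)
FROM transactions
GROUP BY type
ORDER BY AVG(fee)

All groups:
  refund: 10.21
  interest: 15.24
  deposit: 19.42

Highest: deposit (19.42)
Lowest: refund (10.21)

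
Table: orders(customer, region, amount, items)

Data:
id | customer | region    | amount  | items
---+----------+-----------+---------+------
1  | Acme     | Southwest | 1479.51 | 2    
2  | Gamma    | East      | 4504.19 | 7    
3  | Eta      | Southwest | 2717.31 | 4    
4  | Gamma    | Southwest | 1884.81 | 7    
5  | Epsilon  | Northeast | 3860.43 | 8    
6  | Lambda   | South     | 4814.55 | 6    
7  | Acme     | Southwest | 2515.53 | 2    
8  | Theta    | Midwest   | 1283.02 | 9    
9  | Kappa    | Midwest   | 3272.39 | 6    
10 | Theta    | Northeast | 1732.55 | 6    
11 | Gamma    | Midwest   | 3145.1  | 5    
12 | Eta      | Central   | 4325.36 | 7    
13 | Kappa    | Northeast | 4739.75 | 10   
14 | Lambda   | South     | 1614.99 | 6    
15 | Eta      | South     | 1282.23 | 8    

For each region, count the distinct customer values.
SELECT region, COUNT(DISTINCT customer)
FROM orders
GROUP BY region

Result:
  Central: 1 distinct
  East: 1 distinct
  Midwest: 3 distinct
  Northeast: 3 distinct
  South: 2 distinct
  Southwest: 3 distinct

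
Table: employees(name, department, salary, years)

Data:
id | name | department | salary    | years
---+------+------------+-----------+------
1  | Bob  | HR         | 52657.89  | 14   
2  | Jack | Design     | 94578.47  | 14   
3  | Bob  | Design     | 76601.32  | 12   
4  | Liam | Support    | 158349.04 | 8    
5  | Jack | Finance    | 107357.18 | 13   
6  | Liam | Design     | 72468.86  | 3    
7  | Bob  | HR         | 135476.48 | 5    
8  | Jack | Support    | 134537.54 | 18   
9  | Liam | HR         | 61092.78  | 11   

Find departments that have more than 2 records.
SELECT department, COUNT(*) as cnt
FROM employees
GROUP BY department
HAVING COUNT(*) > 2

Result:
  Design: 3
  HR: 3

Note: HAVING filters groups after aggregation, WHERE filters rows before.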